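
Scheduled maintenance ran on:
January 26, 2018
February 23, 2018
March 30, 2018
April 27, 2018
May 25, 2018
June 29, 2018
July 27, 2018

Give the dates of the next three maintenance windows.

All Fridays; the gaps (28, 35, 28, 28, 35, 28) vary with month length.
This is the last Friday of each month.
Last Friday of August 2018: August 31, 2018.
September 2018 ends with Friday September 28, 2018.
Last Friday of October 2018: October 26, 2018.

August 31, 2018; September 28, 2018; October 26, 2018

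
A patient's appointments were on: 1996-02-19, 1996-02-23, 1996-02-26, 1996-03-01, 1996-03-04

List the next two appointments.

1996-03-08, 1996-03-11

The gap pattern 4, 3, 4, 3 repeats every 2 events.
These are the Mondays and Fridays of each week.
Next Friday: 1996-03-08.
The following Monday is 1996-03-11.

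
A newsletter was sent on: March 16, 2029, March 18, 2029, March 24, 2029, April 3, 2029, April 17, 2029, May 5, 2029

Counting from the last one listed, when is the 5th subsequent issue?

October 2, 2029

The spacing grows by 4 each time: 2, 6, 10, 14, 18 days.
Next gap: 22 days. May 5, 2029 + 22 days = May 27, 2029.
Next gap: 26 days. May 27, 2029 + 26 days = June 22, 2029.
Next gap: 30 days. June 22, 2029 + 30 days = July 22, 2029.
Next gap: 34 days. July 22, 2029 + 34 days = August 25, 2029.
Next gap: 38 days. August 25, 2029 + 38 days = October 2, 2029.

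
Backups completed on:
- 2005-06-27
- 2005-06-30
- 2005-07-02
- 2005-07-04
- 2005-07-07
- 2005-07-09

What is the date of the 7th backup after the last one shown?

The gap pattern 3, 2, 2, 3, 2 repeats every 3 events.
These are the Mondays, Thursdays and Saturdays of each week.
The following Monday is 2005-07-11.
Next Thursday: 2005-07-14.
The following Saturday is 2005-07-16.
The following Monday is 2005-07-18.
Next Thursday: 2005-07-21.
The following Saturday is 2005-07-23.
The following Monday is 2005-07-25.

2005-07-25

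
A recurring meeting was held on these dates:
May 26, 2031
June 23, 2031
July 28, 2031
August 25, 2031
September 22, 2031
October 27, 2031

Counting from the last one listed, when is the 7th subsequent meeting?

May 24, 2032

These are Mondays at 28- or 35-day spacing (28, 35, 28, 28, 35).
The pattern: 4th Monday of the month.
November 2031 — 4th Monday is November 24, 2031.
December 2031 — 4th Monday is December 22, 2031.
January 2032 — 4th Monday is January 26, 2032.
February 2032 — 4th Monday is February 23, 2032.
March 2032 — 4th Monday is March 22, 2032.
April 2032 — 4th Monday is April 26, 2032.
4th Monday of May 2032: May 24, 2032.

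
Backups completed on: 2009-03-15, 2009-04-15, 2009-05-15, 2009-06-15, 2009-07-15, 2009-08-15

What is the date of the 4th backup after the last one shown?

The day-of-month is always 15 (31, 30, 31, 30, 31 days between events).
So this recurs on the 15th of each month.
September 2009: 2009-09-15.
October 2009: 2009-10-15.
Next: November 2009 → 2009-11-15.
December 2009: 2009-12-15.

2009-12-15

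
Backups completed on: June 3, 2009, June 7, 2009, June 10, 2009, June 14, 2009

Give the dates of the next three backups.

June 17, 2009; June 21, 2009; June 24, 2009

The gap pattern 4, 3, 4 repeats every 2 events.
These are the Wednesdays and Sundays of each week.
The following Wednesday is June 17, 2009.
The following Sunday is June 21, 2009.
Next Wednesday: June 24, 2009.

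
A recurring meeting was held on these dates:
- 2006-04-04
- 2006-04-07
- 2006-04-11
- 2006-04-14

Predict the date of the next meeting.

2006-04-18

Gaps: 3, 4, 3 days — not constant, but cyclic with period 2.
The events fall on every Tuesday and Friday.
Next Tuesday: 2006-04-18.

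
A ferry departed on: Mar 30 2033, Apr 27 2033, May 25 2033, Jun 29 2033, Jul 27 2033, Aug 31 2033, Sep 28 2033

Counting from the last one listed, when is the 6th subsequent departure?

These are Wednesdays with 28, 28, 35, 28, 35, 28-day gaps.
Each is the final Wednesday of its month — Mar 30 2033 is past the 28th, so '4th Wednesday' doesn't fit.
October 2033 ends with Wednesday Oct 26 2033.
November 2033 ends with Wednesday Nov 30 2033.
December 2033 ends with Wednesday Dec 28 2033.
January 2034 ends with Wednesday Jan 25 2034.
February 2034 ends with Wednesday Feb 22 2034.
March 2034 ends with Wednesday Mar 29 2034.

Mar 29 2034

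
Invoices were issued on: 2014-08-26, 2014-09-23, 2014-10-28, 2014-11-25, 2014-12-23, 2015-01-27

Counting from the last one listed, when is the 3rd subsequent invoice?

2015-04-28

These are Tuesdays at 28- or 35-day spacing (28, 35, 28, 28, 35).
The pattern: 4th Tuesday of the month.
February 2015 — 4th Tuesday is 2015-02-24.
March 2015 — 4th Tuesday is 2015-03-24.
4th Tuesday of April 2015: 2015-04-28.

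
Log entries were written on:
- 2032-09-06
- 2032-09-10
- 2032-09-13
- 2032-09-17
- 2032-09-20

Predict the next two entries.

The gap pattern 4, 3, 4, 3 repeats every 2 events.
These are the Mondays and Fridays of each week.
The following Friday is 2032-09-24.
The following Monday is 2032-09-27.

2032-09-24, 2032-09-27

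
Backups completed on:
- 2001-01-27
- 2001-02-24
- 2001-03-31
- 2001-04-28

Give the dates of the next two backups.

2001-05-26, 2001-06-30

These are Saturdays with 28, 35, 28-day gaps.
Each is the final Saturday of its month — 2001-03-31 is past the 28th, so '4th Saturday' doesn't fit.
Last Saturday of May 2001: 2001-05-26.
Last Saturday of June 2001: 2001-06-30.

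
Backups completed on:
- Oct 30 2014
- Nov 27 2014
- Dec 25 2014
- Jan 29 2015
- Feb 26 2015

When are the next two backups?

Mar 26 2015, Apr 30 2015

All Thursdays; the gaps (28, 28, 35, 28) vary with month length.
This is the last Thursday of each month.
Last Thursday of March 2015: Mar 26 2015.
April 2015 ends with Thursday Apr 30 2015.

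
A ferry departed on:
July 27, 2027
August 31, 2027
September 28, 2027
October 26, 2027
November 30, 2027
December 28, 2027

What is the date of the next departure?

These are Tuesdays with 35, 28, 28, 35, 28-day gaps.
Each is the final Tuesday of its month — August 31, 2027 is past the 28th, so '4th Tuesday' doesn't fit.
Last Tuesday of January 2028: January 25, 2028.

January 25, 2028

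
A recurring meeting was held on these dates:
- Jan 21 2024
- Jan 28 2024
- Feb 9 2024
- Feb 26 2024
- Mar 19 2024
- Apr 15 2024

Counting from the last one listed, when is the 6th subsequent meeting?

Intervals are 7, 12, 17, 22, 27 days — an arithmetic progression with common difference 5.
Next gap: 32 days. Apr 15 2024 + 32 days = May 17 2024.
Next gap: 37 days. May 17 2024 + 37 days = Jun 23 2024.
Next gap: 42 days. Jun 23 2024 + 42 days = Aug 4 2024.
Next gap: 47 days. Aug 4 2024 + 47 days = Sep 20 2024.
Next gap: 52 days. Sep 20 2024 + 52 days = Nov 11 2024.
Next gap: 57 days. Nov 11 2024 + 57 days = Jan 7 2025.

Jan 7 2025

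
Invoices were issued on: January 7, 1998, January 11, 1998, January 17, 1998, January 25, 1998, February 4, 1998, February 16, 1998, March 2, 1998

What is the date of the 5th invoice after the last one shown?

Intervals are 4, 6, 8, 10, 12, 14 days — an arithmetic progression with common difference 2.
Next gap: 16 days. March 2, 1998 + 16 days = March 18, 1998.
Next gap: 18 days. March 18, 1998 + 18 days = April 5, 1998.
Next gap: 20 days. April 5, 1998 + 20 days = April 25, 1998.
Next gap: 22 days. April 25, 1998 + 22 days = May 17, 1998.
Next gap: 24 days. May 17, 1998 + 24 days = June 10, 1998.

June 10, 1998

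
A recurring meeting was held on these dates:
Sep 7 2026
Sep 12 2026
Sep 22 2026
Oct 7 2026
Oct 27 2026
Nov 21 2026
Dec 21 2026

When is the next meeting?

Intervals are 5, 10, 15, 20, 25, 30 days — an arithmetic progression with common difference 5.
Next gap: 35 days. Dec 21 2026 + 35 days = Jan 25 2027.

Jan 25 2027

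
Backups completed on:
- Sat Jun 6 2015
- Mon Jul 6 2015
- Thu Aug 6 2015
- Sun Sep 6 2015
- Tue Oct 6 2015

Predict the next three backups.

Fri Nov 6 2015, Sun Dec 6 2015, Wed Jan 6 2016

The day-of-month is always 6 (30, 31, 31, 30 days between events).
So this recurs on the 6th of each month.
November 2015: Fri Nov 6 2015.
Next: December 2015 → Sun Dec 6 2015.
January 2016: Wed Jan 6 2016.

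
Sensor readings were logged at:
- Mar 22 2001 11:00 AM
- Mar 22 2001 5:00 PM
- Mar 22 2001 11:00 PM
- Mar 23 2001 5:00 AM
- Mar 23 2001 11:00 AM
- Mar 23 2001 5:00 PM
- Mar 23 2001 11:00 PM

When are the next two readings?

Mar 24 2001 5:00 AM, Mar 24 2001 11:00 AM

Spacing: 6, 6, 6, 6, 6, 6 h — constant 6 h.
Mar 23 2001 11:00 PM + 6 h = Mar 24 2001 5:00 AM.
Mar 24 2001 5:00 AM + 6 h = Mar 24 2001 11:00 AM.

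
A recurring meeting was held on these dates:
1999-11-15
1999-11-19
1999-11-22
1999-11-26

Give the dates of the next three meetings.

1999-11-29, 1999-12-03, 1999-12-06

The gap pattern 4, 3, 4 repeats every 2 events.
These are the Mondays and Fridays of each week.
Next Monday: 1999-11-29.
The following Friday is 1999-12-03.
Next Monday: 1999-12-06.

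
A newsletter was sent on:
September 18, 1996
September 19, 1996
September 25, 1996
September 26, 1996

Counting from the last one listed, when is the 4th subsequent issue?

Gaps: 1, 6, 1 days — not constant, but cyclic with period 2.
The events fall on every Wednesday and Thursday.
The following Wednesday is October 2, 1996.
Next Thursday: October 3, 1996.
Next Wednesday: October 9, 1996.
The following Thursday is October 10, 1996.

October 10, 1996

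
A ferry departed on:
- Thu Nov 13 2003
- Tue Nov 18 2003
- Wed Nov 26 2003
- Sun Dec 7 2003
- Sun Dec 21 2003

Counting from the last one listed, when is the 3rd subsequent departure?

Gaps: 5, 8, 11, 14 days — each gap is 3 larger than the previous one.
Next gap: 17 days. Sun Dec 21 2003 + 17 days = Wed Jan 7 2004.
Next gap: 20 days. Wed Jan 7 2004 + 20 days = Tue Jan 27 2004.
Next gap: 23 days. Tue Jan 27 2004 + 23 days = Thu Feb 19 2004.

Thu Feb 19 2004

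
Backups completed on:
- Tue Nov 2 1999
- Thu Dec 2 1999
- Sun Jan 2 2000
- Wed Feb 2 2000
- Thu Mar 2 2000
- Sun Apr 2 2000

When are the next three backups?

Tue May 2 2000, Fri Jun 2 2000, Sun Jul 2 2000

The day-of-month is always 2 (30, 31, 31, 29, 31 days between events).
So this recurs on the 2nd of each month.
May 2000: Tue May 2 2000.
Next: June 2000 → Fri Jun 2 2000.
Next: July 2000 → Sun Jul 2 2000.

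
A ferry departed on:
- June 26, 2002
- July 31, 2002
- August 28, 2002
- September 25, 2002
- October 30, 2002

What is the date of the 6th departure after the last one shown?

All Wednesdays; the gaps (35, 28, 28, 35) vary with month length.
This is the last Wednesday of each month.
November 2002 ends with Wednesday November 27, 2002.
December 2002 ends with Wednesday December 25, 2002.
Last Wednesday of January 2003: January 29, 2003.
Last Wednesday of February 2003: February 26, 2003.
March 2003 ends with Wednesday March 26, 2003.
Last Wednesday of April 2003: April 30, 2003.

April 30, 2003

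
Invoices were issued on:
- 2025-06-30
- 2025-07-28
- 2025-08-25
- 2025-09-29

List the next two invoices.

2025-10-27, 2025-11-24

Every date is a Monday; gaps 28, 28, 35 days.
Each is the last Monday of its month (at least one falls on the 29th or later, ruling out '4th Monday').
Last Monday of October 2025: 2025-10-27.
Last Monday of November 2025: 2025-11-24.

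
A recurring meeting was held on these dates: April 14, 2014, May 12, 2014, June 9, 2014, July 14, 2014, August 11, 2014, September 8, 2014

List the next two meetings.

Gaps: 28, 28, 35, 28, 28 days — a mix of 28 and 35. Every date is a Monday.
Each is the 2nd Monday of its month.
2nd Monday of October 2014: October 13, 2014.
November 2014 — 2nd Monday is November 10, 2014.

October 13, 2014; November 10, 2014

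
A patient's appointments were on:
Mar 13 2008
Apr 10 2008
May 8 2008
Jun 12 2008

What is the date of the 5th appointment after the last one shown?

Nov 13 2008

These are Thursdays at 28- or 35-day spacing (28, 28, 35).
The pattern: 2nd Thursday of the month.
July 2008 — 2nd Thursday is Jul 10 2008.
2nd Thursday of August 2008: Aug 14 2008.
2nd Thursday of September 2008: Sep 11 2008.
October 2008 — 2nd Thursday is Oct 9 2008.
November 2008 — 2nd Thursday is Nov 13 2008.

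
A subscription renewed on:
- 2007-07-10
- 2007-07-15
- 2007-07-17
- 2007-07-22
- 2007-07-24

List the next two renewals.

2007-07-29, 2007-07-31

Every event lands on a Tuesday or Sunday (gaps cycle 5, 2, 5, 2).
So the schedule is: every Tuesday and Sunday.
Next Sunday: 2007-07-29.
The following Tuesday is 2007-07-31.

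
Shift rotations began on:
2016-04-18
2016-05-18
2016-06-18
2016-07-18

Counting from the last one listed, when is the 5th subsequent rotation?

Gaps: 30, 31, 30 days — not constant. Every event is on the 18th of the month.
Pattern: the 18th of each month.
Next: August 2016 → 2016-08-18.
Next: September 2016 → 2016-09-18.
October 2016: 2016-10-18.
Next: November 2016 → 2016-11-18.
December 2016: 2016-12-18.

2016-12-18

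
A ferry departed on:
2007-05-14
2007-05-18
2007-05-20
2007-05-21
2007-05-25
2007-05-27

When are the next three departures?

Every event lands on a Monday or Friday or Sunday (gaps cycle 4, 2, 1, 4, 2).
So the schedule is: every Monday, Friday and Sunday.
The following Monday is 2007-05-28.
The following Friday is 2007-06-01.
The following Sunday is 2007-06-03.

2007-05-28, 2007-06-01, 2007-06-03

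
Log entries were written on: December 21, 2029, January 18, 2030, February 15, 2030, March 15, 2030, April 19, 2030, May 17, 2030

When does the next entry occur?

June 21, 2030

All dates are Fridays, 28, 28, 28, 35, 28 days apart.
Specifically, the 3rd Friday of each month.
June 2030 — 3rd Friday is June 21, 2030.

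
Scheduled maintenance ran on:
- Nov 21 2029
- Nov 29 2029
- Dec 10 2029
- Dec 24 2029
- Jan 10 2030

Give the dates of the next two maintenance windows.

Jan 30 2030, Feb 22 2030

Gaps: 8, 11, 14, 17 days — each gap is 3 larger than the previous one.
Next gap: 20 days. Jan 10 2030 + 20 days = Jan 30 2030.
Next gap: 23 days. Jan 30 2030 + 23 days = Feb 22 2030.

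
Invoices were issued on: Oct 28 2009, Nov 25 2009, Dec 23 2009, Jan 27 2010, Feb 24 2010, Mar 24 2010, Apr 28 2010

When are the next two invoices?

May 26 2010, Jun 23 2010

Gaps: 28, 28, 35, 28, 28, 35 days — a mix of 28 and 35. Every date is a Wednesday.
Each is the 4th Wednesday of its month.
May 2010 — 4th Wednesday is May 26 2010.
June 2010 — 4th Wednesday is Jun 23 2010.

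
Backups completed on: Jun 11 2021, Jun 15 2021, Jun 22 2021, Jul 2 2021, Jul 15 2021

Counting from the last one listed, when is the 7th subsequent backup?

Gaps: 4, 7, 10, 13 days — each gap is 3 larger than the previous one.
Next gap: 16 days. Jul 15 2021 + 16 days = Jul 31 2021.
Next gap: 19 days. Jul 31 2021 + 19 days = Aug 19 2021.
Next gap: 22 days. Aug 19 2021 + 22 days = Sep 10 2021.
Next gap: 25 days. Sep 10 2021 + 25 days = Oct 5 2021.
Next gap: 28 days. Oct 5 2021 + 28 days = Nov 2 2021.
Next gap: 31 days. Nov 2 2021 + 31 days = Dec 3 2021.
Next gap: 34 days. Dec 3 2021 + 34 days = Jan 6 2022.

Jan 6 2022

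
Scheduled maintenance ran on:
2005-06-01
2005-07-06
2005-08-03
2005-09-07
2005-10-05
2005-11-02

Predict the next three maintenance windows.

Gaps: 35, 28, 35, 28, 28 days — a mix of 28 and 35. Every date is a Wednesday.
Each is the 1st Wednesday of its month.
1st Wednesday of December 2005: 2005-12-07.
January 2006 — 1st Wednesday is 2006-01-04.
1st Wednesday of February 2006: 2006-02-01.

2005-12-07, 2006-01-04, 2006-02-01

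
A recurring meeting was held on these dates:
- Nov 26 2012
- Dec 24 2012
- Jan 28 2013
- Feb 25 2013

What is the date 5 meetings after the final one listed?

Jul 22 2013

Gaps: 28, 35, 28 days — a mix of 28 and 35. Every date is a Monday.
Each is the 4th Monday of its month.
4th Monday of March 2013: Mar 25 2013.
April 2013 — 4th Monday is Apr 22 2013.
4th Monday of May 2013: May 27 2013.
4th Monday of June 2013: Jun 24 2013.
July 2013 — 4th Monday is Jul 22 2013.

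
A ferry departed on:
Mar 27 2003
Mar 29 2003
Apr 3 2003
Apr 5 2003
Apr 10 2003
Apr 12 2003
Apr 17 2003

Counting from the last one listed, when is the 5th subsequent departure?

Every event lands on a Thursday or Saturday (gaps cycle 2, 5, 2, 5, 2, 5).
So the schedule is: every Thursday and Saturday.
The following Saturday is Apr 19 2003.
Next Thursday: Apr 24 2003.
The following Saturday is Apr 26 2003.
The following Thursday is May 1 2003.
Next Saturday: May 3 2003.

May 3 2003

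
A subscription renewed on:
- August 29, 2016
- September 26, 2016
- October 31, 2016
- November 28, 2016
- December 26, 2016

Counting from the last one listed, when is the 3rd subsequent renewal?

These are Mondays with 28, 35, 28, 28-day gaps.
Each is the final Monday of its month — August 29, 2016 is past the 28th, so '4th Monday' doesn't fit.
January 2017 ends with Monday January 30, 2017.
February 2017 ends with Monday February 27, 2017.
March 2017 ends with Monday March 27, 2017.

March 27, 2017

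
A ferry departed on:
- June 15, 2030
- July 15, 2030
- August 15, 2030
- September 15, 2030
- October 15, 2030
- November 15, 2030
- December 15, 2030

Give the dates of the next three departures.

January 15, 2031; February 15, 2031; March 15, 2031

The day-of-month is always 15 (30, 31, 31, 30, 31, 30 days between events).
So this recurs on the 15th of each month.
Next: January 2031 → January 15, 2031.
February 2031: February 15, 2031.
Next: March 2031 → March 15, 2031.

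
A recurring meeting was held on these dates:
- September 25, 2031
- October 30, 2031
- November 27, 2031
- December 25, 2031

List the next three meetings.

January 29, 2032; February 26, 2032; March 25, 2032

Every date is a Thursday; gaps 35, 28, 28 days.
Each is the last Thursday of its month (at least one falls on the 29th or later, ruling out '4th Thursday').
Last Thursday of January 2032: January 29, 2032.
February 2032 ends with Thursday February 26, 2032.
Last Thursday of March 2032: March 25, 2032.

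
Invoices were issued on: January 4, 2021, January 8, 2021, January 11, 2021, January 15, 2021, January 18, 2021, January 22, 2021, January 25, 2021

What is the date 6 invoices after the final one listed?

The gap pattern 4, 3, 4, 3, 4, 3 repeats every 2 events.
These are the Mondays and Fridays of each week.
The following Friday is January 29, 2021.
Next Monday: February 1, 2021.
The following Friday is February 5, 2021.
Next Monday: February 8, 2021.
The following Friday is February 12, 2021.
Next Monday: February 15, 2021.

February 15, 2021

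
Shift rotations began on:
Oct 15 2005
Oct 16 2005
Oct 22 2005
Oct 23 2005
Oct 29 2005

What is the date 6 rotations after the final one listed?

Nov 19 2005

Every event lands on a Saturday or Sunday (gaps cycle 1, 6, 1, 6).
So the schedule is: every Saturday and Sunday.
Next Sunday: Oct 30 2005.
The following Saturday is Nov 5 2005.
The following Sunday is Nov 6 2005.
The following Saturday is Nov 12 2005.
Next Sunday: Nov 13 2005.
Next Saturday: Nov 19 2005.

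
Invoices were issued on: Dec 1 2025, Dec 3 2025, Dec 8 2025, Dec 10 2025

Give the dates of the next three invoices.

Dec 15 2025, Dec 17 2025, Dec 22 2025

Every event lands on a Monday or Wednesday (gaps cycle 2, 5, 2).
So the schedule is: every Monday and Wednesday.
Next Monday: Dec 15 2025.
Next Wednesday: Dec 17 2025.
Next Monday: Dec 22 2025.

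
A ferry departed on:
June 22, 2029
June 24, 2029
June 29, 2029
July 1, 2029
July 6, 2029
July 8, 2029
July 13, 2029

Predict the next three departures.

July 15, 2029; July 20, 2029; July 22, 2029

Gaps: 2, 5, 2, 5, 2, 5 days — not constant, but cyclic with period 2.
The events fall on every Friday and Sunday.
Next Sunday: July 15, 2029.
Next Friday: July 20, 2029.
Next Sunday: July 22, 2029.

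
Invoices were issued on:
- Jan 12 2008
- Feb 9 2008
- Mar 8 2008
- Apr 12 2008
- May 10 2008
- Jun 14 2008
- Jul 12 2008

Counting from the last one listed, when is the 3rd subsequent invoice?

Gaps: 28, 28, 35, 28, 35, 28 days — a mix of 28 and 35. Every date is a Saturday.
Each is the 2nd Saturday of its month.
2nd Saturday of August 2008: Aug 9 2008.
2nd Saturday of September 2008: Sep 13 2008.
October 2008 — 2nd Saturday is Oct 11 2008.

Oct 11 2008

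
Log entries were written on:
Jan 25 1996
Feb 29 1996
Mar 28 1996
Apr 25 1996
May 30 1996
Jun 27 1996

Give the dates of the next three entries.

All Thursdays; the gaps (35, 28, 28, 35, 28) vary with month length.
This is the last Thursday of each month.
Last Thursday of July 1996: Jul 25 1996.
Last Thursday of August 1996: Aug 29 1996.
Last Thursday of September 1996: Sep 26 1996.

Jul 25 1996, Aug 29 1996, Sep 26 1996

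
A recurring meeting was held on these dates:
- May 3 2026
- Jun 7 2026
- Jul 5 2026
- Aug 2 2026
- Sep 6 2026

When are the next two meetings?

All dates are Sundays, 35, 28, 28, 35 days apart.
Specifically, the 1st Sunday of each month.
October 2026 — 1st Sunday is Oct 4 2026.
1st Sunday of November 2026: Nov 1 2026.

Oct 4 2026, Nov 1 2026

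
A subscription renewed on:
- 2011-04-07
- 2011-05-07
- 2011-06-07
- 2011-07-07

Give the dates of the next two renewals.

2011-08-07, 2011-09-07

Gaps: 30, 31, 30 days — not constant. Every event is on the 7th of the month.
Pattern: the 7th of each month.
Next: August 2011 → 2011-08-07.
September 2011: 2011-09-07.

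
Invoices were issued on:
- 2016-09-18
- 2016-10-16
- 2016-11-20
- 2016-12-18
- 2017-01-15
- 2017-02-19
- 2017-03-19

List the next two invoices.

2017-04-16, 2017-05-21

All dates are Sundays, 28, 35, 28, 28, 35, 28 days apart.
Specifically, the 3rd Sunday of each month.
3rd Sunday of April 2017: 2017-04-16.
May 2017 — 3rd Sunday is 2017-05-21.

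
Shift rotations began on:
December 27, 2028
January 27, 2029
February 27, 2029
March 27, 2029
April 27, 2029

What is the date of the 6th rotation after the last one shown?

October 27, 2029

Each date is the 27th; the gaps (31, 31, 28, 31) track the month lengths.
The rule is the 27th of each month.
Next: May 2029 → May 27, 2029.
Next: June 2029 → June 27, 2029.
Next: July 2029 → July 27, 2029.
August 2029: August 27, 2029.
Next: September 2029 → September 27, 2029.
October 2029: October 27, 2029.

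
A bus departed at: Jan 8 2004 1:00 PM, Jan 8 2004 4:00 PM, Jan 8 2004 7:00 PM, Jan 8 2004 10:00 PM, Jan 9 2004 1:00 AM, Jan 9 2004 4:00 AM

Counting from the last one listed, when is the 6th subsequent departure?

The interval is a steady 3 hours (3, 3, 3, 3, 3).
Jan 9 2004 4:00 AM + 3 h = Jan 9 2004 7:00 AM.
Jan 9 2004 7:00 AM + 3 h = Jan 9 2004 10:00 AM.
Jan 9 2004 10:00 AM + 3 h = Jan 9 2004 1:00 PM.
Jan 9 2004 1:00 PM + 3 h = Jan 9 2004 4:00 PM.
Jan 9 2004 4:00 PM + 3 h = Jan 9 2004 7:00 PM.
Jan 9 2004 7:00 PM + 3 h = Jan 9 2004 10:00 PM.

Jan 9 2004 10:00 PM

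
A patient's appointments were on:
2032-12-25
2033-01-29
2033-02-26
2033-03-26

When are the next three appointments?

These are Saturdays with 35, 28, 28-day gaps.
Each is the final Saturday of its month — 2033-01-29 is past the 28th, so '4th Saturday' doesn't fit.
April 2033 ends with Saturday 2033-04-30.
May 2033 ends with Saturday 2033-05-28.
June 2033 ends with Saturday 2033-06-25.

2033-04-30, 2033-05-28, 2033-06-25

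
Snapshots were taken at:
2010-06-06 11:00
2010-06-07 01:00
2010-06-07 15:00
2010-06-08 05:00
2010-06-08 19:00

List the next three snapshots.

2010-06-09 09:00, 2010-06-09 23:00, 2010-06-10 13:00

Gaps: 14, 14, 14, 14 hours — each event is 14 hours after the previous one.
2010-06-08 19:00 + 14 h = 2010-06-09 09:00.
2010-06-09 09:00 + 14 h = 2010-06-09 23:00.
2010-06-09 23:00 + 14 h = 2010-06-10 13:00.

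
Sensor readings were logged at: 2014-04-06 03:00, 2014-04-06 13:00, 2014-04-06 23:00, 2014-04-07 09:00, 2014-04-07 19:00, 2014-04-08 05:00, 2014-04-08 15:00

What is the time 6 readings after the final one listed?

Spacing: 10, 10, 10, 10, 10, 10 h — constant 10 h.
2014-04-08 15:00 + 10 h = 2014-04-09 01:00.
2014-04-09 01:00 + 10 h = 2014-04-09 11:00.
2014-04-09 11:00 + 10 h = 2014-04-09 21:00.
2014-04-09 21:00 + 10 h = 2014-04-10 07:00.
2014-04-10 07:00 + 10 h = 2014-04-10 17:00.
2014-04-10 17:00 + 10 h = 2014-04-11 03:00.

2014-04-11 03:00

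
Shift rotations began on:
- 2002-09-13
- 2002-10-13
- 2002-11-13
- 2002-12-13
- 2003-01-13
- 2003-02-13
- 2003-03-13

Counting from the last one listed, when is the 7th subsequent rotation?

2003-10-13

Gaps: 30, 31, 30, 31, 31, 28 days — not constant. Every event is on the 13th of the month.
Pattern: the 13th of each month.
Next: April 2003 → 2003-04-13.
May 2003: 2003-05-13.
Next: June 2003 → 2003-06-13.
Next: July 2003 → 2003-07-13.
August 2003: 2003-08-13.
September 2003: 2003-09-13.
Next: October 2003 → 2003-10-13.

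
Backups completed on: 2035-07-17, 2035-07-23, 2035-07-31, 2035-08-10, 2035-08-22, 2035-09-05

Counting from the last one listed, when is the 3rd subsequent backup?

2035-10-29

The spacing grows by 2 each time: 6, 8, 10, 12, 14 days.
Next gap: 16 days. 2035-09-05 + 16 days = 2035-09-21.
Next gap: 18 days. 2035-09-21 + 18 days = 2035-10-09.
Next gap: 20 days. 2035-10-09 + 20 days = 2035-10-29.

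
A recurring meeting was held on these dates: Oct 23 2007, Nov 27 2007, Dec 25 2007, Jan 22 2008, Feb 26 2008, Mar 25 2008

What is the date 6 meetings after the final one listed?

Sep 23 2008

Gaps: 35, 28, 28, 35, 28 days — a mix of 28 and 35. Every date is a Tuesday.
Each is the 4th Tuesday of its month.
4th Tuesday of April 2008: Apr 22 2008.
4th Tuesday of May 2008: May 27 2008.
June 2008 — 4th Tuesday is Jun 24 2008.
July 2008 — 4th Tuesday is Jul 22 2008.
4th Tuesday of August 2008: Aug 26 2008.
4th Tuesday of September 2008: Sep 23 2008.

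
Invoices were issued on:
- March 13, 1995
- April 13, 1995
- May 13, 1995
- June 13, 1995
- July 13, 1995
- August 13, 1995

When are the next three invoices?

Gaps: 31, 30, 31, 30, 31 days — not constant. Every event is on the 13th of the month.
Pattern: the 13th of each month.
Next: September 1995 → September 13, 1995.
October 1995: October 13, 1995.
Next: November 1995 → November 13, 1995.

September 13, 1995; October 13, 1995; November 13, 1995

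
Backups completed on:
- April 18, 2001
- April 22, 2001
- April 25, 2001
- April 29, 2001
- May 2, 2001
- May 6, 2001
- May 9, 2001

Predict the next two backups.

Every event lands on a Wednesday or Sunday (gaps cycle 4, 3, 4, 3, 4, 3).
So the schedule is: every Wednesday and Sunday.
The following Sunday is May 13, 2001.
The following Wednesday is May 16, 2001.

May 13, 2001; May 16, 2001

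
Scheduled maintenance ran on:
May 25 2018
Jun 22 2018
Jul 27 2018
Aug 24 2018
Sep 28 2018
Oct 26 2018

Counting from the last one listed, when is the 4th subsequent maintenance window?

Feb 22 2019

All dates are Fridays, 28, 35, 28, 35, 28 days apart.
Specifically, the 4th Friday of each month.
4th Friday of November 2018: Nov 23 2018.
December 2018 — 4th Friday is Dec 28 2018.
January 2019 — 4th Friday is Jan 25 2019.
February 2019 — 4th Friday is Feb 22 2019.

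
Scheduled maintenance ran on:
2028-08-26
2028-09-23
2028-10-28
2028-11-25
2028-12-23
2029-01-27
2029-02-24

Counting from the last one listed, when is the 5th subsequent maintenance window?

2029-07-28

Gaps: 28, 35, 28, 28, 35, 28 days — a mix of 28 and 35. Every date is a Saturday.
Each is the 4th Saturday of its month.
March 2029 — 4th Saturday is 2029-03-24.
4th Saturday of April 2029: 2029-04-28.
May 2029 — 4th Saturday is 2029-05-26.
4th Saturday of June 2029: 2029-06-23.
July 2029 — 4th Saturday is 2029-07-28.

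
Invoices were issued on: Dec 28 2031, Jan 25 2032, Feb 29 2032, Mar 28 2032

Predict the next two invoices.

Apr 25 2032, May 30 2032

All Sundays; the gaps (28, 35, 28) vary with month length.
This is the last Sunday of each month.
Last Sunday of April 2032: Apr 25 2032.
May 2032 ends with Sunday May 30 2032.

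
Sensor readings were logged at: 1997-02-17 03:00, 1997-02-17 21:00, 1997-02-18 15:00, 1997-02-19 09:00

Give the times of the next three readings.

The interval is a steady 18 hours (18, 18, 18).
1997-02-19 09:00 + 18 h = 1997-02-20 03:00.
1997-02-20 03:00 + 18 h = 1997-02-20 21:00.
1997-02-20 21:00 + 18 h = 1997-02-21 15:00.

1997-02-20 03:00, 1997-02-20 21:00, 1997-02-21 15:00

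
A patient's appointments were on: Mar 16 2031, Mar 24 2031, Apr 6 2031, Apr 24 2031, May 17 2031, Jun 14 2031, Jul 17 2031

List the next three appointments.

Aug 24 2031, Oct 6 2031, Nov 23 2031

Intervals are 8, 13, 18, 23, 28, 33 days — an arithmetic progression with common difference 5.
Next gap: 38 days. Jul 17 2031 + 38 days = Aug 24 2031.
Next gap: 43 days. Aug 24 2031 + 43 days = Oct 6 2031.
Next gap: 48 days. Oct 6 2031 + 48 days = Nov 23 2031.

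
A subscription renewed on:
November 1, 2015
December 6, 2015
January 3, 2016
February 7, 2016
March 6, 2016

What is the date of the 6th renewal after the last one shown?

September 4, 2016

Gaps: 35, 28, 35, 28 days — a mix of 28 and 35. Every date is a Sunday.
Each is the 1st Sunday of its month.
1st Sunday of April 2016: April 3, 2016.
May 2016 — 1st Sunday is May 1, 2016.
1st Sunday of June 2016: June 5, 2016.
July 2016 — 1st Sunday is July 3, 2016.
1st Sunday of August 2016: August 7, 2016.
1st Sunday of September 2016: September 4, 2016.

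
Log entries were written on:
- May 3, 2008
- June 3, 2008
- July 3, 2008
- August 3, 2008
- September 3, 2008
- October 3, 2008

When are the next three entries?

November 3, 2008; December 3, 2008; January 3, 2009

The day-of-month is always 3 (31, 30, 31, 31, 30 days between events).
So this recurs on the 3rd of each month.
Next: November 2008 → November 3, 2008.
Next: December 2008 → December 3, 2008.
January 2009: January 3, 2009.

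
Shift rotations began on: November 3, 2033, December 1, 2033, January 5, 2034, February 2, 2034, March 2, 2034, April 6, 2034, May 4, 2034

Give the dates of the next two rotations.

June 1, 2034; July 6, 2034

All dates are Thursdays, 28, 35, 28, 28, 35, 28 days apart.
Specifically, the 1st Thursday of each month.
June 2034 — 1st Thursday is June 1, 2034.
1st Thursday of July 2034: July 6, 2034.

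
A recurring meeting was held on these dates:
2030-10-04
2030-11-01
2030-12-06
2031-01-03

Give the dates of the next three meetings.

All dates are Fridays, 28, 35, 28 days apart.
Specifically, the 1st Friday of each month.
1st Friday of February 2031: 2031-02-07.
March 2031 — 1st Friday is 2031-03-07.
1st Friday of April 2031: 2031-04-04.

2031-02-07, 2031-03-07, 2031-04-04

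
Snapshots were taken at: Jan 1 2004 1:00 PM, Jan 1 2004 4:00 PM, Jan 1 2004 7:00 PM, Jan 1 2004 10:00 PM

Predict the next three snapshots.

Spacing: 3, 3, 3 h — constant 3 h.
Jan 1 2004 10:00 PM + 3 h = Jan 2 2004 1:00 AM.
Jan 2 2004 1:00 AM + 3 h = Jan 2 2004 4:00 AM.
Jan 2 2004 4:00 AM + 3 h = Jan 2 2004 7:00 AM.

Jan 2 2004 1:00 AM, Jan 2 2004 4:00 AM, Jan 2 2004 7:00 AM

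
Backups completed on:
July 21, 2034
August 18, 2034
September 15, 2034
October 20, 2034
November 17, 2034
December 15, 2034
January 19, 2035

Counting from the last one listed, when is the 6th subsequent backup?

July 20, 2035

All dates are Fridays, 28, 28, 35, 28, 28, 35 days apart.
Specifically, the 3rd Friday of each month.
3rd Friday of February 2035: February 16, 2035.
March 2035 — 3rd Friday is March 16, 2035.
3rd Friday of April 2035: April 20, 2035.
May 2035 — 3rd Friday is May 18, 2035.
June 2035 — 3rd Friday is June 15, 2035.
3rd Friday of July 2035: July 20, 2035.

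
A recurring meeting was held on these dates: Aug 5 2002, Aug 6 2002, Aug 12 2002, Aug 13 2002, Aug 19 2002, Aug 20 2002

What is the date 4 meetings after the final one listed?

Every event lands on a Monday or Tuesday (gaps cycle 1, 6, 1, 6, 1).
So the schedule is: every Monday and Tuesday.
The following Monday is Aug 26 2002.
Next Tuesday: Aug 27 2002.
Next Monday: Sep 2 2002.
Next Tuesday: Sep 3 2002.

Sep 3 2002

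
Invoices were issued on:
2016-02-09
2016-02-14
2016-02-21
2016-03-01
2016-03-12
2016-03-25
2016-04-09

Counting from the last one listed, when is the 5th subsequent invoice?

2016-07-23

Intervals are 5, 7, 9, 11, 13, 15 days — an arithmetic progression with common difference 2.
Next gap: 17 days. 2016-04-09 + 17 days = 2016-04-26.
Next gap: 19 days. 2016-04-26 + 19 days = 2016-05-15.
Next gap: 21 days. 2016-05-15 + 21 days = 2016-06-05.
Next gap: 23 days. 2016-06-05 + 23 days = 2016-06-28.
Next gap: 25 days. 2016-06-28 + 25 days = 2016-07-23.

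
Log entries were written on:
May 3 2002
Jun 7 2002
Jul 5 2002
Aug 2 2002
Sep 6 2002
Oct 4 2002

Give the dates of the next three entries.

All dates are Fridays, 35, 28, 28, 35, 28 days apart.
Specifically, the 1st Friday of each month.
November 2002 — 1st Friday is Nov 1 2002.
December 2002 — 1st Friday is Dec 6 2002.
January 2003 — 1st Friday is Jan 3 2003.

Nov 1 2002, Dec 6 2002, Jan 3 2003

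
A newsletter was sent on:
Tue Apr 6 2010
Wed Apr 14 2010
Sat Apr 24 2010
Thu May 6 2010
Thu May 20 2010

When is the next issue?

Intervals are 8, 10, 12, 14 days — an arithmetic progression with common difference 2.
Next gap: 16 days. Thu May 20 2010 + 16 days = Sat Jun 5 2010.

Sat Jun 5 2010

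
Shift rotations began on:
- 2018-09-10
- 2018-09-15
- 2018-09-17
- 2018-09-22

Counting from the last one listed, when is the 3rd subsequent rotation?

Every event lands on a Monday or Saturday (gaps cycle 5, 2, 5).
So the schedule is: every Monday and Saturday.
The following Monday is 2018-09-24.
The following Saturday is 2018-09-29.
Next Monday: 2018-10-01.

2018-10-01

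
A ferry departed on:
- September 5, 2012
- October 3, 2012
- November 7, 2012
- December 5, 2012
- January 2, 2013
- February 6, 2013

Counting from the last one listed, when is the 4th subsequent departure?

June 5, 2013

These are Wednesdays at 28- or 35-day spacing (28, 35, 28, 28, 35).
The pattern: 1st Wednesday of the month.
1st Wednesday of March 2013: March 6, 2013.
April 2013 — 1st Wednesday is April 3, 2013.
May 2013 — 1st Wednesday is May 1, 2013.
June 2013 — 1st Wednesday is June 5, 2013.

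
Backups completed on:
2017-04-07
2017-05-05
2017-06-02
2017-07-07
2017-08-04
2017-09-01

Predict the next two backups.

Gaps: 28, 28, 35, 28, 28 days — a mix of 28 and 35. Every date is a Friday.
Each is the 1st Friday of its month.
October 2017 — 1st Friday is 2017-10-06.
1st Friday of November 2017: 2017-11-03.

2017-10-06, 2017-11-03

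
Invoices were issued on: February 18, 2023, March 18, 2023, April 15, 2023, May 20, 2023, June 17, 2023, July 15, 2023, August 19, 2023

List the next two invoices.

September 16, 2023; October 21, 2023

These are Saturdays at 28- or 35-day spacing (28, 28, 35, 28, 28, 35).
The pattern: 3rd Saturday of the month.
September 2023 — 3rd Saturday is September 16, 2023.
3rd Saturday of October 2023: October 21, 2023.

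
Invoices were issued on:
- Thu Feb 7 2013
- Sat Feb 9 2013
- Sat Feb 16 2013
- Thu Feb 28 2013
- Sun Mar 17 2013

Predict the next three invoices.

Mon Apr 8 2013, Sun May 5 2013, Thu Jun 6 2013

The spacing grows by 5 each time: 2, 7, 12, 17 days.
Next gap: 22 days. Sun Mar 17 2013 + 22 days = Mon Apr 8 2013.
Next gap: 27 days. Mon Apr 8 2013 + 27 days = Sun May 5 2013.
Next gap: 32 days. Sun May 5 2013 + 32 days = Thu Jun 6 2013.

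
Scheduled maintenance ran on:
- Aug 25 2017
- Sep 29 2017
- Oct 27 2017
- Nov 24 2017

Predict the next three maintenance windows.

Dec 29 2017, Jan 26 2018, Feb 23 2018

Every date is a Friday; gaps 35, 28, 28 days.
Each is the last Friday of its month (at least one falls on the 29th or later, ruling out '4th Friday').
Last Friday of December 2017: Dec 29 2017.
Last Friday of January 2018: Jan 26 2018.
February 2018 ends with Friday Feb 23 2018.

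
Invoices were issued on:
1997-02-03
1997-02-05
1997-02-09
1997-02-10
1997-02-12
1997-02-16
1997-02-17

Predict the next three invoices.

Every event lands on a Monday or Wednesday or Sunday (gaps cycle 2, 4, 1, 2, 4, 1).
So the schedule is: every Monday, Wednesday and Sunday.
Next Wednesday: 1997-02-19.
The following Sunday is 1997-02-23.
Next Monday: 1997-02-24.

1997-02-19, 1997-02-23, 1997-02-24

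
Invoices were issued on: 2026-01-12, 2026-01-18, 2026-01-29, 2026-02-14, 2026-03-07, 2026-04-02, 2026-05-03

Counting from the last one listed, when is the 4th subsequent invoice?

Intervals are 6, 11, 16, 21, 26, 31 days — an arithmetic progression with common difference 5.
Next gap: 36 days. 2026-05-03 + 36 days = 2026-06-08.
Next gap: 41 days. 2026-06-08 + 41 days = 2026-07-19.
Next gap: 46 days. 2026-07-19 + 46 days = 2026-09-03.
Next gap: 51 days. 2026-09-03 + 51 days = 2026-10-24.

2026-10-24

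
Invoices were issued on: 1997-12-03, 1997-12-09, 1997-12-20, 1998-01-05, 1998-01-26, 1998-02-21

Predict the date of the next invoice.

Intervals are 6, 11, 16, 21, 26 days — an arithmetic progression with common difference 5.
Next gap: 31 days. 1998-02-21 + 31 days = 1998-03-24.

1998-03-24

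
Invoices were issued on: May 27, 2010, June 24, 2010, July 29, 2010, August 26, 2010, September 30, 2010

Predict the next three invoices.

October 28, 2010; November 25, 2010; December 30, 2010

Every date is a Thursday; gaps 28, 35, 28, 35 days.
Each is the last Thursday of its month (at least one falls on the 29th or later, ruling out '4th Thursday').
October 2010 ends with Thursday October 28, 2010.
November 2010 ends with Thursday November 25, 2010.
December 2010 ends with Thursday December 30, 2010.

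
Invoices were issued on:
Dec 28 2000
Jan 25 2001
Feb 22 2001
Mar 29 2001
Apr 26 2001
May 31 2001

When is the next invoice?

Jun 28 2001

These are Thursdays with 28, 28, 35, 28, 35-day gaps.
Each is the final Thursday of its month — Mar 29 2001 is past the 28th, so '4th Thursday' doesn't fit.
Last Thursday of June 2001: Jun 28 2001.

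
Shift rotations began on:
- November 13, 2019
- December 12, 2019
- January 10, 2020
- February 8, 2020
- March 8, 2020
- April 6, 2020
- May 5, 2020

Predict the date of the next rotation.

Gaps between consecutive events: 29, 29, 29, 29, 29, 29 days — a constant 29-day interval.
May 5, 2020 + 29 days = June 3, 2020.

June 3, 2020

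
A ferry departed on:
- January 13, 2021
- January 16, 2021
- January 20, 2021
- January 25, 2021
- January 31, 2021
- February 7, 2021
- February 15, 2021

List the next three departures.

February 24, 2021; March 6, 2021; March 17, 2021

Gaps: 3, 4, 5, 6, 7, 8 days — each gap is 1 larger than the previous one.
Next gap: 9 days. February 15, 2021 + 9 days = February 24, 2021.
Next gap: 10 days. February 24, 2021 + 10 days = March 6, 2021.
Next gap: 11 days. March 6, 2021 + 11 days = March 17, 2021.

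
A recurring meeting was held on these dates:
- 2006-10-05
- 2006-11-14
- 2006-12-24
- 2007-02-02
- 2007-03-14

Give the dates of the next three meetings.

2007-04-23, 2007-06-02, 2007-07-12

Gaps between consecutive events: 40, 40, 40, 40 days — a constant 40-day interval.
2007-03-14 + 40 days = 2007-04-23.
2007-04-23 + 40 days = 2007-06-02.
2007-06-02 + 40 days = 2007-07-12.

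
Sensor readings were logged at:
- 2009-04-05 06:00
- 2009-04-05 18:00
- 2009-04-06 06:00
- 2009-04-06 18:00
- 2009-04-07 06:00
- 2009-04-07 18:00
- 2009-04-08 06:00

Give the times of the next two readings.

2009-04-08 18:00, 2009-04-09 06:00

Spacing: 12, 12, 12, 12, 12, 12 h — constant 12 h.
2009-04-08 06:00 + 12 h = 2009-04-08 18:00.
2009-04-08 18:00 + 12 h = 2009-04-09 06:00.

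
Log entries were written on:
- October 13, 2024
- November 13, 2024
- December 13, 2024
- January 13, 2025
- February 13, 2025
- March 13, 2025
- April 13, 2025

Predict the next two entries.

The day-of-month is always 13 (31, 30, 31, 31, 28, 31 days between events).
So this recurs on the 13th of each month.
Next: May 2025 → May 13, 2025.
Next: June 2025 → June 13, 2025.

May 13, 2025; June 13, 2025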